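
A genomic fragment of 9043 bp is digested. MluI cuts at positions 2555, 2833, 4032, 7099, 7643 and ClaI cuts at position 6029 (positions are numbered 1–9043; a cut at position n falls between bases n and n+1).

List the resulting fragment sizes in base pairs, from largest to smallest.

2555, 1997, 1400, 1199, 1070, 544, 278 bp

Combined cut positions (sorted): 2555, 2833, 4032, 6029, 7099, 7643.
Linear molecule, 6 cuts → 7 fragments:
  2555 − 0 = 2555 bp
  2833 − 2555 = 278 bp
  4032 − 2833 = 1199 bp
  6029 − 4032 = 1997 bp
  7099 − 6029 = 1070 bp
  7643 − 7099 = 544 bp
  9043 − 7643 = 1400 bp
Sorted largest to smallest: 2555, 1997, 1400, 1199, 1070, 544, 278 bp.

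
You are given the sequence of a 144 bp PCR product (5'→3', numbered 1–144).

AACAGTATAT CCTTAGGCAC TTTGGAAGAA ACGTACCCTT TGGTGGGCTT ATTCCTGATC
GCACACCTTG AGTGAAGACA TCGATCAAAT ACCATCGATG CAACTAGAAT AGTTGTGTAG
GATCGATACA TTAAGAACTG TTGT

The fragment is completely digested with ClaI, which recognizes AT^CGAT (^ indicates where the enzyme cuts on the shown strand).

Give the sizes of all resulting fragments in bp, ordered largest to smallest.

81, 28, 21, 14 bp

ClaI sites (ATCGAT) start at positions 80, 94, 122.
ClaI cuts after base 2 of each site, so after positions 81, 95, 123.
Linear molecule, 3 cuts → 4 fragments:
  1–81 → 81 bp
  82–95 → 14 bp
  96–123 → 28 bp
  124–144 → 21 bp
Sorted largest to smallest: 81, 28, 21, 14 bp.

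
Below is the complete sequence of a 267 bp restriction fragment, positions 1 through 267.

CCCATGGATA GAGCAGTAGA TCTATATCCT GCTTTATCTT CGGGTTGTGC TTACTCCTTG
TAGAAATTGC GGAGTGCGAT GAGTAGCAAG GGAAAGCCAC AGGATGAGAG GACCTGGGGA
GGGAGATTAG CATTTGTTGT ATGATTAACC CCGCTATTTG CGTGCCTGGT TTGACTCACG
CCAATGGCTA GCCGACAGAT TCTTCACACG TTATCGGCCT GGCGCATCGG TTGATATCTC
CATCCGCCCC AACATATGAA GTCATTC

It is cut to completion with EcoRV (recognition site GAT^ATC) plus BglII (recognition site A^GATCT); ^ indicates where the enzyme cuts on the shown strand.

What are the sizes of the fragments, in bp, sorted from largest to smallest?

The EcoRV site (GATATC) starts at position 233.
EcoRV cuts after base 3 of each site, so after position 235.
The BglII site (AGATCT) starts at position 18.
BglII cuts after the first base of each site, so after position 18.
Combined cut positions: 18, 235.
Linear molecule, 2 cuts → 3 fragments:
  1–18 → 18 bp
  19–235 → 217 bp
  236–267 → 32 bp
Sorted largest to smallest: 217, 32, 18 bp.

217, 32, 18 bp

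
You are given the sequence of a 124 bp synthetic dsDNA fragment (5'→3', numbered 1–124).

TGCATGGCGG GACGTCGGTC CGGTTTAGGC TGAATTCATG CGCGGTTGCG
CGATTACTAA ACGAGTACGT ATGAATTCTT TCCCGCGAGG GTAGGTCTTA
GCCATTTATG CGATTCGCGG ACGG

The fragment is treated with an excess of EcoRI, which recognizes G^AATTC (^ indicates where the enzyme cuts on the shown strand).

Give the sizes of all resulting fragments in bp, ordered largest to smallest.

51, 41, 32 bp

EcoRI sites (GAATTC) start at positions 32, 73.
EcoRI cuts after the first base of each site, so after positions 32, 73.
Linear molecule, 2 cuts → 3 fragments:
  1–32 → 32 bp
  33–73 → 41 bp
  74–124 → 51 bp
Sorted largest to smallest: 51, 41, 32 bp.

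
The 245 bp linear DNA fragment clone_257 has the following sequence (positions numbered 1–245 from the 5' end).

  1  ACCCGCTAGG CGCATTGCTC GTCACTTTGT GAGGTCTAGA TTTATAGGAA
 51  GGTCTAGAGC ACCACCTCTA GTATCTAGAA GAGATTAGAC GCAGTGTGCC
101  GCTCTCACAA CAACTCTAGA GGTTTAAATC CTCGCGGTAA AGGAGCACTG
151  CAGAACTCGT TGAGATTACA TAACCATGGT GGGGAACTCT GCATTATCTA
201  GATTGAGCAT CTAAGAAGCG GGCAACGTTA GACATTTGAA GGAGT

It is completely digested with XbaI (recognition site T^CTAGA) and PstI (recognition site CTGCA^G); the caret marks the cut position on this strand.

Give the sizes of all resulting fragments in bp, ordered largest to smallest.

48, 45, 41, 37, 35, 21, 18 bp

XbaI sites (TCTAGA) start at positions 35, 53, 74, 115, 197.
XbaI cuts after the first base of each site, so after positions 35, 53, 74, 115, 197.
The PstI site (CTGCAG) starts at position 148.
PstI cuts after base 5 of each site (before the last base), so after position 152.
Combined cut positions: 35, 53, 74, 115, 152, 197.
Linear molecule, 6 cuts → 7 fragments:
  1–35 → 35 bp
  36–53 → 18 bp
  54–74 → 21 bp
  75–115 → 41 bp
  116–152 → 37 bp
  153–197 → 45 bp
  198–245 → 48 bp
Sorted largest to smallest: 48, 45, 41, 37, 35, 21, 18 bp.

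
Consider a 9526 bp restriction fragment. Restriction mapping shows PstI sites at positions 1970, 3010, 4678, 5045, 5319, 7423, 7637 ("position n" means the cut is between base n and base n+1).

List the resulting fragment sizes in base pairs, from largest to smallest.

2104, 1970, 1889, 1668, 1040, 367, 274, 214 bp

Linear molecule, 7 cuts → 8 fragments:
  1970 − 0 = 1970 bp
  3010 − 1970 = 1040 bp
  4678 − 3010 = 1668 bp
  5045 − 4678 = 367 bp
  5319 − 5045 = 274 bp
  7423 − 5319 = 2104 bp
  7637 − 7423 = 214 bp
  9526 − 7637 = 1889 bp
Sorted largest to smallest: 2104, 1970, 1889, 1668, 1040, 367, 274, 214 bp.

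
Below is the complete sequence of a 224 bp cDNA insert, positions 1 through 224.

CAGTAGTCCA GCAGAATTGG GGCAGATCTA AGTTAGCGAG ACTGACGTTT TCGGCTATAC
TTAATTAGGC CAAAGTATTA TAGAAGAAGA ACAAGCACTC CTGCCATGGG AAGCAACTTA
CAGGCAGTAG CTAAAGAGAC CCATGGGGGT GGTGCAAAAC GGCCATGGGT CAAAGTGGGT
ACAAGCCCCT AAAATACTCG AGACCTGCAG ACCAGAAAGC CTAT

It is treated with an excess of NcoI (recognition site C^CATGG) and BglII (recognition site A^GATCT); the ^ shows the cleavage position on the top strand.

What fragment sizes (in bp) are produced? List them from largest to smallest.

NcoI sites (CCATGG) start at positions 104, 141, 163.
NcoI cuts after the first base of each site, so after positions 104, 141, 163.
The BglII site (AGATCT) starts at position 24.
BglII cuts after the first base of each site, so after position 24.
Combined cut positions: 24, 104, 141, 163.
Linear molecule, 4 cuts → 5 fragments:
  1–24 → 24 bp
  25–104 → 80 bp
  105–141 → 37 bp
  142–163 → 22 bp
  164–224 → 61 bp
Sorted largest to smallest: 80, 61, 37, 24, 22 bp.

80, 61, 37, 24, 22 bp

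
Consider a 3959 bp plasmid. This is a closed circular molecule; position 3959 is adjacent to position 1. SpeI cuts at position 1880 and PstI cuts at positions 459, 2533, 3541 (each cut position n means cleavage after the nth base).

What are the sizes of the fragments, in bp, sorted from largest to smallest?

1421, 1008, 877, 653 bp

Combined cut positions (sorted): 459, 1880, 2533, 3541.
Circular molecule, 4 cuts → 4 fragments:
  1880 − 459 = 1421 bp
  2533 − 1880 = 653 bp
  3541 − 2533 = 1008 bp
  wrap: 3959 − 3541 + 459 = 877 bp
Sorted largest to smallest: 1421, 1008, 877, 653 bp.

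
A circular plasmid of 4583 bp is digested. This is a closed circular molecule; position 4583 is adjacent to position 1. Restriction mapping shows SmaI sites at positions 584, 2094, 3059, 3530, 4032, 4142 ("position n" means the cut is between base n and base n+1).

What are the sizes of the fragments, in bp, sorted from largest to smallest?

Circular molecule, 6 cuts → 6 fragments:
  2094 − 584 = 1510 bp
  3059 − 2094 = 965 bp
  3530 − 3059 = 471 bp
  4032 − 3530 = 502 bp
  4142 − 4032 = 110 bp
  wrap: 4583 − 4142 + 584 = 1025 bp
Sorted largest to smallest: 1510, 1025, 965, 502, 471, 110 bp.

1510, 1025, 965, 502, 471, 110 bp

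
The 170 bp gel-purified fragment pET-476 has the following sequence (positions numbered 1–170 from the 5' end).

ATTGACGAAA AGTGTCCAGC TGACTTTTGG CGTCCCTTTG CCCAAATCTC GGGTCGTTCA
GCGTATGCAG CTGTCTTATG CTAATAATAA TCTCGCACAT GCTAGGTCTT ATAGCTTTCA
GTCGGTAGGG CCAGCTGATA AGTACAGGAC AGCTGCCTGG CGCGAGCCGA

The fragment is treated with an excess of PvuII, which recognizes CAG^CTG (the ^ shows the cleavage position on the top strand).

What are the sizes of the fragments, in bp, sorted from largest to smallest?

64, 51, 19, 18, 18 bp

PvuII sites (CAGCTG) start at positions 17, 68, 132, 150.
PvuII cuts after base 3 of each site, so after positions 19, 70, 134, 152.
Linear molecule, 4 cuts → 5 fragments:
  1–19 → 19 bp
  20–70 → 51 bp
  71–134 → 64 bp
  135–152 → 18 bp
  153–170 → 18 bp
Sorted largest to smallest: 64, 51, 19, 18, 18 bp.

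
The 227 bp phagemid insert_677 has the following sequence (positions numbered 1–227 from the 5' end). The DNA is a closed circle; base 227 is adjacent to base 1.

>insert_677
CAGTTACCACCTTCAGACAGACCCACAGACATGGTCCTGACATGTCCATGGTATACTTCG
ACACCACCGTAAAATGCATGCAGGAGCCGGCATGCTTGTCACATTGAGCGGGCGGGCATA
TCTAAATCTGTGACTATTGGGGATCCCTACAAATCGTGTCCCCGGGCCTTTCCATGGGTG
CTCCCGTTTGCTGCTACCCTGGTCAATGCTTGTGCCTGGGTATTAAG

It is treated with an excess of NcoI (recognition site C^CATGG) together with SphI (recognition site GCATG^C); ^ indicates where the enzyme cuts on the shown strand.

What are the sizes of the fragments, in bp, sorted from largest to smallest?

NcoI sites (CCATGG) start at positions 46, 172.
NcoI cuts after the first base of each site, so after positions 46, 172.
SphI sites (GCATGC) start at positions 76, 90.
SphI cuts after base 5 of each site (before the last base), so after positions 80, 94.
Combined cut positions: 46, 80, 94, 172.
Circular molecule, 4 cuts → 4 fragments:
  47–80 → 34 bp
  81–94 → 14 bp
  95–172 → 78 bp
  173–227 then 1–46 → 55 + 46 = 101 bp
Sorted largest to smallest: 101, 78, 34, 14 bp.

101, 78, 34, 14 bp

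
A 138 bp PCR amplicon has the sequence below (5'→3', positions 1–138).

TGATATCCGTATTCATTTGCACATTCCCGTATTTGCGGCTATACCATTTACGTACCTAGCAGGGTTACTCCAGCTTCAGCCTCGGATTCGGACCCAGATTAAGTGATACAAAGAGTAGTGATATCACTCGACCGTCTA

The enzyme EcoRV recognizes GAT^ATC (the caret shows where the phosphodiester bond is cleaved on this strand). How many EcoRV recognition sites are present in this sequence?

GATATC occurs starting at positions 2, 120.
EcoRV cuts at 2 sites.

2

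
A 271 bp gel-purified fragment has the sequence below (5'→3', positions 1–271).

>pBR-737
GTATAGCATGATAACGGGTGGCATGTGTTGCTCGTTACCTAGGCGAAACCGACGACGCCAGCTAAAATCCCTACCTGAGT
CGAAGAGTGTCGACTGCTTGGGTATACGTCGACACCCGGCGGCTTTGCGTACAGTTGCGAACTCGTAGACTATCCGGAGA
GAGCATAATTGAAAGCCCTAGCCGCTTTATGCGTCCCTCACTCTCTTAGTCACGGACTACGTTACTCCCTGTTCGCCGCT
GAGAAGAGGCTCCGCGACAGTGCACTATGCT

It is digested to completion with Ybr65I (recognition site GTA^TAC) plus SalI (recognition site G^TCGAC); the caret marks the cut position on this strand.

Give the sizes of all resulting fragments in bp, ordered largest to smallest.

The Ybr65I site (GTATAC) starts at position 102.
Ybr65I cuts after base 3 of each site, so after position 104.
SalI sites (GTCGAC) start at positions 89, 108.
SalI cuts after the first base of each site, so after positions 89, 108.
Combined cut positions: 89, 104, 108.
Linear molecule, 3 cuts → 4 fragments:
  1–89 → 89 bp
  90–104 → 15 bp
  105–108 → 4 bp
  109–271 → 163 bp
Sorted largest to smallest: 163, 89, 15, 4 bp.

163, 89, 15, 4 bp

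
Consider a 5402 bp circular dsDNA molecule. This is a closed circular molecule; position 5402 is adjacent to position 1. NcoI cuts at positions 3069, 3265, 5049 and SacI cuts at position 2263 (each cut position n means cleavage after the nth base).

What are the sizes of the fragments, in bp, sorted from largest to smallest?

2616, 1784, 806, 196 bp

Combined cut positions (sorted): 2263, 3069, 3265, 5049.
Circular molecule, 4 cuts → 4 fragments:
  3069 − 2263 = 806 bp
  3265 − 3069 = 196 bp
  5049 − 3265 = 1784 bp
  wrap: 5402 − 5049 + 2263 = 2616 bp
Sorted largest to smallest: 2616, 1784, 806, 196 bp.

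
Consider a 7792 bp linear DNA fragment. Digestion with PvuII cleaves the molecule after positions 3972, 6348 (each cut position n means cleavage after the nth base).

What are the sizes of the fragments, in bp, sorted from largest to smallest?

Linear molecule, 2 cuts → 3 fragments:
  3972 − 0 = 3972 bp
  6348 − 3972 = 2376 bp
  7792 − 6348 = 1444 bp
Sorted largest to smallest: 3972, 2376, 1444 bp.

3972, 2376, 1444 bp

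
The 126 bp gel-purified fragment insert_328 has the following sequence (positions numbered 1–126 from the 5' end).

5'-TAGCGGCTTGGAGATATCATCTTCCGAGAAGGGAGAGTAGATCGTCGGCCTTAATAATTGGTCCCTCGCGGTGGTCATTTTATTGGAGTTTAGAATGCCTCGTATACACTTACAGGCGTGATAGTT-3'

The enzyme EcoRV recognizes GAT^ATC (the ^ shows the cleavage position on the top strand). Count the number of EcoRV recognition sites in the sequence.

1

GATATC occurs starting at position 13.
EcoRV cuts at 1 site.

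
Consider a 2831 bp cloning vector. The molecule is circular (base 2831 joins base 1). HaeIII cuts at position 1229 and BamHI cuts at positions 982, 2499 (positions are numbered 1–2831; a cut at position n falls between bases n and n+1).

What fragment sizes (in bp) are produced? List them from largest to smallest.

Combined cut positions (sorted): 982, 1229, 2499.
Circular molecule, 3 cuts → 3 fragments:
  1229 − 982 = 247 bp
  2499 − 1229 = 1270 bp
  wrap: 2831 − 2499 + 982 = 1314 bp
Sorted largest to smallest: 1314, 1270, 247 bp.

1314, 1270, 247 bp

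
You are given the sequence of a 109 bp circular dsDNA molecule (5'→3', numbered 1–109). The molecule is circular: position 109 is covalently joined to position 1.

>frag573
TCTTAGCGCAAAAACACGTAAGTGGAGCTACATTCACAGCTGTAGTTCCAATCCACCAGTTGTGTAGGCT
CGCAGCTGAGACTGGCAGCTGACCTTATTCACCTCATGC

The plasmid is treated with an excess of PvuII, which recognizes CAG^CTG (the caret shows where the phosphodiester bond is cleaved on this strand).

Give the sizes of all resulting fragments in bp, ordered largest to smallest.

60, 36, 13 bp

PvuII sites (CAGCTG) start at positions 37, 73, 86.
PvuII cuts after base 3 of each site, so after positions 39, 75, 88.
Circular molecule, 3 cuts → 3 fragments:
  40–75 → 36 bp
  76–88 → 13 bp
  89–109 then 1–39 → 21 + 39 = 60 bp
Sorted largest to smallest: 60, 36, 13 bp.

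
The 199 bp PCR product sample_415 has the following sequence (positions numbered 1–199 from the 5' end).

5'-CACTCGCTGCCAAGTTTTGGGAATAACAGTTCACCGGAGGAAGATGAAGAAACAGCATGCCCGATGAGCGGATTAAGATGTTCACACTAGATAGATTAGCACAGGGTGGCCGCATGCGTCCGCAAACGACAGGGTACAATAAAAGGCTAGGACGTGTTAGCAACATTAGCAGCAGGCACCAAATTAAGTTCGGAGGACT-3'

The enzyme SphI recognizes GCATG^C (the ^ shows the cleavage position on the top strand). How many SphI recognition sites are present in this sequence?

2

GCATGC occurs starting at positions 55, 112.
SphI cuts at 2 sites.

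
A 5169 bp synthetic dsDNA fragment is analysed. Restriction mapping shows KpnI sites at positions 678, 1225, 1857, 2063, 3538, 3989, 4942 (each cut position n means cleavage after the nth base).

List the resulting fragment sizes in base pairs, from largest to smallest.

1475, 953, 678, 632, 547, 451, 227, 206 bp

Linear molecule, 7 cuts → 8 fragments:
  678 − 0 = 678 bp
  1225 − 678 = 547 bp
  1857 − 1225 = 632 bp
  2063 − 1857 = 206 bp
  3538 − 2063 = 1475 bp
  3989 − 3538 = 451 bp
  4942 − 3989 = 953 bp
  5169 − 4942 = 227 bp
Sorted largest to smallest: 1475, 953, 678, 632, 547, 451, 227, 206 bp.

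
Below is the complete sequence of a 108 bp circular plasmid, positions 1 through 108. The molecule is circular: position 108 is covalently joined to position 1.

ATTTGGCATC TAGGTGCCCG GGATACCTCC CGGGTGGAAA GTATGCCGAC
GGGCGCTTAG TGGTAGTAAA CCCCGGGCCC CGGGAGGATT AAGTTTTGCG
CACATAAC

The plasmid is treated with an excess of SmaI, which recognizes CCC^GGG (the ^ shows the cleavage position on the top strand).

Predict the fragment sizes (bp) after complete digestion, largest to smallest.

SmaI sites (CCCGGG) start at positions 17, 29, 72, 79.
SmaI cuts after base 3 of each site, so after positions 19, 31, 74, 81.
Circular molecule, 4 cuts → 4 fragments:
  20–31 → 12 bp
  32–74 → 43 bp
  75–81 → 7 bp
  82–108 then 1–19 → 27 + 19 = 46 bp
Sorted largest to smallest: 46, 43, 12, 7 bp.

46, 43, 12, 7 bp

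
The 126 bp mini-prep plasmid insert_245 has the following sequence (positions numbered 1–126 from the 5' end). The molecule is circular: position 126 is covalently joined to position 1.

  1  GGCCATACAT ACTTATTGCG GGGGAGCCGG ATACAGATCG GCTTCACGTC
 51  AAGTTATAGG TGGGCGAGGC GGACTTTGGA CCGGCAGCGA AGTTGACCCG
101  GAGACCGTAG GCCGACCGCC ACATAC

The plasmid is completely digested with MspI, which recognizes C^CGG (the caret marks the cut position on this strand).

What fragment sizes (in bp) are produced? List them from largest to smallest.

MspI sites (CCGG) start at positions 27, 81, 98.
MspI cuts after the first base of each site, so after positions 27, 81, 98.
Circular molecule, 3 cuts → 3 fragments:
  28–81 → 54 bp
  82–98 → 17 bp
  99–126 then 1–27 → 28 + 27 = 55 bp
Sorted largest to smallest: 55, 54, 17 bp.

55, 54, 17 bp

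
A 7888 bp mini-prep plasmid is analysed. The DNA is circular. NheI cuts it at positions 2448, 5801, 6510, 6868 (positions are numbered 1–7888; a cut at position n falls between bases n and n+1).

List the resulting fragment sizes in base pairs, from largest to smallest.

3468, 3353, 709, 358 bp

Circular molecule, 4 cuts → 4 fragments:
  5801 − 2448 = 3353 bp
  6510 − 5801 = 709 bp
  6868 − 6510 = 358 bp
  wrap: 7888 − 6868 + 2448 = 3468 bp
Sorted largest to smallest: 3468, 3353, 709, 358 bp.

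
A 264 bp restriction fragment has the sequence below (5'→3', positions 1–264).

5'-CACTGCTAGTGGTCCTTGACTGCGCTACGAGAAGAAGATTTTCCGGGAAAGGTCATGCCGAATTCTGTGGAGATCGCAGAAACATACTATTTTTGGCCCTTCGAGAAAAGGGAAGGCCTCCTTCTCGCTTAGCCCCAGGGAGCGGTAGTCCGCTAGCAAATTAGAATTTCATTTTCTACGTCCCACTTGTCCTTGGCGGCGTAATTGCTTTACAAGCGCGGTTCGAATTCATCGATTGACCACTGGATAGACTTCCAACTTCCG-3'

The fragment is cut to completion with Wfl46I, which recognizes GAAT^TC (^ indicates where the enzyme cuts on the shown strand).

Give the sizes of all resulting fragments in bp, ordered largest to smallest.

165, 63, 36 bp

Wfl46I sites (GAATTC) start at positions 60, 225.
Wfl46I cuts after base 4 of each site, so after positions 63, 228.
Linear molecule, 2 cuts → 3 fragments:
  1–63 → 63 bp
  64–228 → 165 bp
  229–264 → 36 bp
Sorted largest to smallest: 165, 63, 36 bp.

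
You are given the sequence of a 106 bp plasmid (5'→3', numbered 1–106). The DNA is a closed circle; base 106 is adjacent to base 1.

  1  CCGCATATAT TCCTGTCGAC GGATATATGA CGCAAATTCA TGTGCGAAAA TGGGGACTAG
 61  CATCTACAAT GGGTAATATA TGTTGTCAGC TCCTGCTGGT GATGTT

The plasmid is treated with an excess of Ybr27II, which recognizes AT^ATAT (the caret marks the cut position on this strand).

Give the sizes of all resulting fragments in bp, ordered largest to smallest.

53, 35, 18 bp

Ybr27II sites (ATATAT) start at positions 5, 23, 76.
Ybr27II cuts after base 2 of each site, so after positions 6, 24, 77.
Circular molecule, 3 cuts → 3 fragments:
  7–24 → 18 bp
  25–77 → 53 bp
  78–106 then 1–6 → 29 + 6 = 35 bp
Sorted largest to smallest: 53, 35, 18 bp.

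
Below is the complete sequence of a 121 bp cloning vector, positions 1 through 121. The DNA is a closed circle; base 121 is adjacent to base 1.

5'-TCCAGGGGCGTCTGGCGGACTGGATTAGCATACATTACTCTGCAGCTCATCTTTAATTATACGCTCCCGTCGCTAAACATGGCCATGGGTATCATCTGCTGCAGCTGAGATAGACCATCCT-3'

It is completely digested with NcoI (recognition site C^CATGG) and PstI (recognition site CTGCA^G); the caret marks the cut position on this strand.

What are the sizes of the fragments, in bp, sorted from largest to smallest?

62, 39, 20 bp

The NcoI site (CCATGG) starts at position 83.
NcoI cuts after the first base of each site, so after position 83.
PstI sites (CTGCAG) start at positions 40, 99.
PstI cuts after base 5 of each site (before the last base), so after positions 44, 103.
Combined cut positions: 44, 83, 103.
Circular molecule, 3 cuts → 3 fragments:
  45–83 → 39 bp
  84–103 → 20 bp
  104–121 then 1–44 → 18 + 44 = 62 bp
Sorted largest to smallest: 62, 39, 20 bp.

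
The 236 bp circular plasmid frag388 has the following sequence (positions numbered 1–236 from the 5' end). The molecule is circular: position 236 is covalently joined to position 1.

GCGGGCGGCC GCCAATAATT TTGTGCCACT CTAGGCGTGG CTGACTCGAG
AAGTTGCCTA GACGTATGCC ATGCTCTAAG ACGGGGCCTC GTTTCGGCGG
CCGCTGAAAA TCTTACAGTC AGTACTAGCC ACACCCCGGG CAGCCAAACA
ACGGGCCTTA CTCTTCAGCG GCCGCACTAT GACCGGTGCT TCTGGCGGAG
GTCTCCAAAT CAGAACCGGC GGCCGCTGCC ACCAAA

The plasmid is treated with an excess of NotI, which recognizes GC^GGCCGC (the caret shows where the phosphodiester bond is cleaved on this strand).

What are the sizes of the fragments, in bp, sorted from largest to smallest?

NotI sites (GCGGCCGC) start at positions 5, 97, 168, 219.
NotI cuts after base 2 of each site, so after positions 6, 98, 169, 220.
Circular molecule, 4 cuts → 4 fragments:
  7–98 → 92 bp
  99–169 → 71 bp
  170–220 → 51 bp
  221–236 then 1–6 → 16 + 6 = 22 bp
Sorted largest to smallest: 92, 71, 51, 22 bp.

92, 71, 51, 22 bp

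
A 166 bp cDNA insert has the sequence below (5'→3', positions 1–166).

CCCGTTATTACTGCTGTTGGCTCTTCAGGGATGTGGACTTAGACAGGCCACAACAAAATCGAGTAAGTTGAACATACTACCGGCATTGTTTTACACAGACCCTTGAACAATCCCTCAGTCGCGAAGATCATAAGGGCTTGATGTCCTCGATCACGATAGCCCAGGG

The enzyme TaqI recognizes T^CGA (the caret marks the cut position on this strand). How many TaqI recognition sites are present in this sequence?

2

TCGA occurs starting at positions 59, 147.
TaqI cuts at 2 sites.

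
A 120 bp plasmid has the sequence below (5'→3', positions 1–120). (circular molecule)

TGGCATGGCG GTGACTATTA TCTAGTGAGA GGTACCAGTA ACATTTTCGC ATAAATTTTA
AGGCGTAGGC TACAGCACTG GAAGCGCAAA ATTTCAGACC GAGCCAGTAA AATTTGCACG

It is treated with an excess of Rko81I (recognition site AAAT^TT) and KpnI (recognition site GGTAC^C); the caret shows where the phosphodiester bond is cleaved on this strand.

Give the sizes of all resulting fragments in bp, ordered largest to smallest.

42, 36, 21, 21 bp

Rko81I sites (AAATTT) start at positions 53, 89, 110.
Rko81I cuts after base 4 of each site, so after positions 56, 92, 113.
The KpnI site (GGTACC) starts at position 31.
KpnI cuts after base 5 of each site (before the last base), so after position 35.
Combined cut positions: 35, 56, 92, 113.
Circular molecule, 4 cuts → 4 fragments:
  36–56 → 21 bp
  57–92 → 36 bp
  93–113 → 21 bp
  114–120 then 1–35 → 7 + 35 = 42 bp
Sorted largest to smallest: 42, 36, 21, 21 bp.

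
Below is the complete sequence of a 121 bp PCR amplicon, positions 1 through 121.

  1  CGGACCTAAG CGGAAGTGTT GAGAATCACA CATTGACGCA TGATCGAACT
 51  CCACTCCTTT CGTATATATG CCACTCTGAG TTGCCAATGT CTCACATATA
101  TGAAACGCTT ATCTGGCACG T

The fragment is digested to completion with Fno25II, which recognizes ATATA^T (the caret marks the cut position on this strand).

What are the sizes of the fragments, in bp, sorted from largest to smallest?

68, 32, 21 bp

Fno25II sites (ATATAT) start at positions 64, 96.
Fno25II cuts after base 5 of each site (before the last base), so after positions 68, 100.
Linear molecule, 2 cuts → 3 fragments:
  1–68 → 68 bp
  69–100 → 32 bp
  101–121 → 21 bp
Sorted largest to smallest: 68, 32, 21 bp.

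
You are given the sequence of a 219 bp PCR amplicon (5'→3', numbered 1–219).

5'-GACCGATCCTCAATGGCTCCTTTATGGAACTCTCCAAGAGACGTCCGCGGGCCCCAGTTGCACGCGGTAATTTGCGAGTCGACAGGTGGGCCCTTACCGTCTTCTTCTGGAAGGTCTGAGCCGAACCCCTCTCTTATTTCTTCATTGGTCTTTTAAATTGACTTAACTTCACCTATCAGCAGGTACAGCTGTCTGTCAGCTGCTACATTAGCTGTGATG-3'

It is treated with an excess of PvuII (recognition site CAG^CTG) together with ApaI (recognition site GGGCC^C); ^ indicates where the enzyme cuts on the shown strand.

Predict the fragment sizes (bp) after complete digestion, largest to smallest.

96, 53, 39, 20, 11 bp

PvuII sites (CAGCTG) start at positions 186, 197.
PvuII cuts after base 3 of each site, so after positions 188, 199.
ApaI sites (GGGCCC) start at positions 49, 88.
ApaI cuts after base 5 of each site (before the last base), so after positions 53, 92.
Combined cut positions: 53, 92, 188, 199.
Linear molecule, 4 cuts → 5 fragments:
  1–53 → 53 bp
  54–92 → 39 bp
  93–188 → 96 bp
  189–199 → 11 bp
  200–219 → 20 bp
Sorted largest to smallest: 96, 53, 39, 20, 11 bp.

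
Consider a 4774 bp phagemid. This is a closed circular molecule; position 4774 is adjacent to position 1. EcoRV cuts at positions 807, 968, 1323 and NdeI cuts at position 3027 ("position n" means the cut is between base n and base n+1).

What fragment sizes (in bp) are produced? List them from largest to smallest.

Combined cut positions (sorted): 807, 968, 1323, 3027.
Circular molecule, 4 cuts → 4 fragments:
  968 − 807 = 161 bp
  1323 − 968 = 355 bp
  3027 − 1323 = 1704 bp
  wrap: 4774 − 3027 + 807 = 2554 bp
Sorted largest to smallest: 2554, 1704, 355, 161 bp.

2554, 1704, 355, 161 bp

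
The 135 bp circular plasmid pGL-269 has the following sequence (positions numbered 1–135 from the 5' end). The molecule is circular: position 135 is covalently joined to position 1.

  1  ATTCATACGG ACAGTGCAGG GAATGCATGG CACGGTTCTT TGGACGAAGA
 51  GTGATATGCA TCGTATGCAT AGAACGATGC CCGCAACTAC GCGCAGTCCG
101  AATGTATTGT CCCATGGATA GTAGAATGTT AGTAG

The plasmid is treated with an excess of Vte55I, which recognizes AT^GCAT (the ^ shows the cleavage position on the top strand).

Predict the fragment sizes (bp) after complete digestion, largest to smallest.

Vte55I sites (ATGCAT) start at positions 23, 56, 65.
Vte55I cuts after base 2 of each site, so after positions 24, 57, 66.
Circular molecule, 3 cuts → 3 fragments:
  25–57 → 33 bp
  58–66 → 9 bp
  67–135 then 1–24 → 69 + 24 = 93 bp
Sorted largest to smallest: 93, 33, 9 bp.

93, 33, 9 bp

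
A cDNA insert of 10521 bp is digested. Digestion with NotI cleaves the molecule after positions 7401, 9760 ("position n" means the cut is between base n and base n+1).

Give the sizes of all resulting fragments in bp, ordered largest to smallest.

7401, 2359, 761 bp

Linear molecule, 2 cuts → 3 fragments:
  7401 − 0 = 7401 bp
  9760 − 7401 = 2359 bp
  10521 − 9760 = 761 bp
Sorted largest to smallest: 7401, 2359, 761 bp.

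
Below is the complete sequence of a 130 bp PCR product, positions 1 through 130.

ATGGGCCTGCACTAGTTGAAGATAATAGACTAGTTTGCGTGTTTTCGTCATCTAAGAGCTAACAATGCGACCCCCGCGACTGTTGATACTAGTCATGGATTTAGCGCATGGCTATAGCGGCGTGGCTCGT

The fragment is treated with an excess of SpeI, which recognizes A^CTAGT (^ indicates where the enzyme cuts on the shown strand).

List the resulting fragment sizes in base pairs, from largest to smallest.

59, 42, 18, 11 bp

SpeI sites (ACTAGT) start at positions 11, 29, 88.
SpeI cuts after the first base of each site, so after positions 11, 29, 88.
Linear molecule, 3 cuts → 4 fragments:
  1–11 → 11 bp
  12–29 → 18 bp
  30–88 → 59 bp
  89–130 → 42 bp
Sorted largest to smallest: 59, 42, 18, 11 bp.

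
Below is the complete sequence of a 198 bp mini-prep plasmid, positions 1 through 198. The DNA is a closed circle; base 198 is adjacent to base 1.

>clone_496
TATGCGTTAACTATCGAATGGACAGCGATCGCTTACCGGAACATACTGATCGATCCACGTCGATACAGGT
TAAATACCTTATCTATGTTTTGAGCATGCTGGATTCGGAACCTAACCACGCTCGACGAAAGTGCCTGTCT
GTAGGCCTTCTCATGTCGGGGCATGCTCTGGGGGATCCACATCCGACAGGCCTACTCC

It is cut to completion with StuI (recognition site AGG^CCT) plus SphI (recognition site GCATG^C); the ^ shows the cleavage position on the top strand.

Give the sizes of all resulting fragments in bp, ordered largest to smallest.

106, 47, 25, 20 bp

StuI sites (AGGCCT) start at positions 143, 188.
StuI cuts after base 3 of each site, so after positions 145, 190.
SphI sites (GCATGC) start at positions 94, 161.
SphI cuts after base 5 of each site (before the last base), so after positions 98, 165.
Combined cut positions: 98, 145, 165, 190.
Circular molecule, 4 cuts → 4 fragments:
  99–145 → 47 bp
  146–165 → 20 bp
  166–190 → 25 bp
  191–198 then 1–98 → 8 + 98 = 106 bp
Sorted largest to smallest: 106, 47, 25, 20 bp.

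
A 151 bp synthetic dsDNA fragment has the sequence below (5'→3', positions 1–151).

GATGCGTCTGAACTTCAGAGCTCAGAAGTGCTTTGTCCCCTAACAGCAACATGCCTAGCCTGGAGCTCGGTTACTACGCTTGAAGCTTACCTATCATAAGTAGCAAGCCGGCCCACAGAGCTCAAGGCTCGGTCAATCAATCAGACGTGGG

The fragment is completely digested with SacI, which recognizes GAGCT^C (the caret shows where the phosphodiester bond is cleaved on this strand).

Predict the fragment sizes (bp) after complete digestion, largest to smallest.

55, 45, 29, 22 bp

SacI sites (GAGCTC) start at positions 18, 63, 118.
SacI cuts after base 5 of each site (before the last base), so after positions 22, 67, 122.
Linear molecule, 3 cuts → 4 fragments:
  1–22 → 22 bp
  23–67 → 45 bp
  68–122 → 55 bp
  123–151 → 29 bp
Sorted largest to smallest: 55, 45, 29, 22 bp.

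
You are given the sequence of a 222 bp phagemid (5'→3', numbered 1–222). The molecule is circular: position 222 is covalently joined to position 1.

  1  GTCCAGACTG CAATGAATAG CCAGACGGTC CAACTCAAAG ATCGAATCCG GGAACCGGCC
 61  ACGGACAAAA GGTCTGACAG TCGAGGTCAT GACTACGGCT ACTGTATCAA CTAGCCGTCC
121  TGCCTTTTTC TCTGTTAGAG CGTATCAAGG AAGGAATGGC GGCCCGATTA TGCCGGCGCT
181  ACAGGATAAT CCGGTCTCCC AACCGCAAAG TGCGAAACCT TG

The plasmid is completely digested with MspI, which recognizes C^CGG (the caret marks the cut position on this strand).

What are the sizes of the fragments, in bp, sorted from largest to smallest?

MspI sites (CCGG) start at positions 48, 55, 173, 191.
MspI cuts after the first base of each site, so after positions 48, 55, 173, 191.
Circular molecule, 4 cuts → 4 fragments:
  49–55 → 7 bp
  56–173 → 118 bp
  174–191 → 18 bp
  192–222 then 1–48 → 31 + 48 = 79 bp
Sorted largest to smallest: 118, 79, 18, 7 bp.

118, 79, 18, 7 bp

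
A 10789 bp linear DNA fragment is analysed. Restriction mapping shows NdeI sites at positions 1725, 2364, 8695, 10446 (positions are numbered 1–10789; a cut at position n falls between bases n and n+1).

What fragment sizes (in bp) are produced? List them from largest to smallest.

6331, 1751, 1725, 639, 343 bp

Linear molecule, 4 cuts → 5 fragments:
  1725 − 0 = 1725 bp
  2364 − 1725 = 639 bp
  8695 − 2364 = 6331 bp
  10446 − 8695 = 1751 bp
  10789 − 10446 = 343 bp
Sorted largest to smallest: 6331, 1751, 1725, 639, 343 bp.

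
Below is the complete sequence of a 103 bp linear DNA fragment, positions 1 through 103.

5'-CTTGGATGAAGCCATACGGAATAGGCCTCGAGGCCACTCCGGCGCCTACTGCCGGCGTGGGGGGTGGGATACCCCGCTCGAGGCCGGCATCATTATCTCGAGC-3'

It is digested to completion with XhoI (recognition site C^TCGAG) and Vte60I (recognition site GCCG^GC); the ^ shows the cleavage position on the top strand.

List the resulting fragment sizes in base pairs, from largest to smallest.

27, 27, 23, 11, 9, 6 bp

XhoI sites (CTCGAG) start at positions 27, 77, 97.
XhoI cuts after the first base of each site, so after positions 27, 77, 97.
Vte60I sites (GCCGGC) start at positions 51, 83.
Vte60I cuts after base 4 of each site, so after positions 54, 86.
Combined cut positions: 27, 54, 77, 86, 97.
Linear molecule, 5 cuts → 6 fragments:
  1–27 → 27 bp
  28–54 → 27 bp
  55–77 → 23 bp
  78–86 → 9 bp
  87–97 → 11 bp
  98–103 → 6 bp
Sorted largest to smallest: 27, 27, 23, 11, 9, 6 bp.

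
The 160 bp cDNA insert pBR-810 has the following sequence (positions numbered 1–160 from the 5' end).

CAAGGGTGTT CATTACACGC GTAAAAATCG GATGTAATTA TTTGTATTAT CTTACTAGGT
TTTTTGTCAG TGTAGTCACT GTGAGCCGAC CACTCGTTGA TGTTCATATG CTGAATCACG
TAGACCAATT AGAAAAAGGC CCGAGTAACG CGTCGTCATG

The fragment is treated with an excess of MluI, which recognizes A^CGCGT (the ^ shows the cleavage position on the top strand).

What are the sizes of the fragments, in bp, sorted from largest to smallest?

MluI sites (ACGCGT) start at positions 17, 148.
MluI cuts after the first base of each site, so after positions 17, 148.
Linear molecule, 2 cuts → 3 fragments:
  1–17 → 17 bp
  18–148 → 131 bp
  149–160 → 12 bp
Sorted largest to smallest: 131, 17, 12 bp.

131, 17, 12 bp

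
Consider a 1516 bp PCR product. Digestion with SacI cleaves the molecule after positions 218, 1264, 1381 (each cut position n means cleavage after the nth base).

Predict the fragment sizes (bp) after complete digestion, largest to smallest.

1046, 218, 135, 117 bp

Linear molecule, 3 cuts → 4 fragments:
  218 − 0 = 218 bp
  1264 − 218 = 1046 bp
  1381 − 1264 = 117 bp
  1516 − 1381 = 135 bp
Sorted largest to smallest: 1046, 218, 135, 117 bp.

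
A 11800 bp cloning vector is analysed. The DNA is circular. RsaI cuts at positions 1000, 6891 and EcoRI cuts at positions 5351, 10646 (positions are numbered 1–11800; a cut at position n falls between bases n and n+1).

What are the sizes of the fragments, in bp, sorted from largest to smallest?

Combined cut positions (sorted): 1000, 5351, 6891, 10646.
Circular molecule, 4 cuts → 4 fragments:
  5351 − 1000 = 4351 bp
  6891 − 5351 = 1540 bp
  10646 − 6891 = 3755 bp
  wrap: 11800 − 10646 + 1000 = 2154 bp
Sorted largest to smallest: 4351, 3755, 2154, 1540 bp.

4351, 3755, 2154, 1540 bp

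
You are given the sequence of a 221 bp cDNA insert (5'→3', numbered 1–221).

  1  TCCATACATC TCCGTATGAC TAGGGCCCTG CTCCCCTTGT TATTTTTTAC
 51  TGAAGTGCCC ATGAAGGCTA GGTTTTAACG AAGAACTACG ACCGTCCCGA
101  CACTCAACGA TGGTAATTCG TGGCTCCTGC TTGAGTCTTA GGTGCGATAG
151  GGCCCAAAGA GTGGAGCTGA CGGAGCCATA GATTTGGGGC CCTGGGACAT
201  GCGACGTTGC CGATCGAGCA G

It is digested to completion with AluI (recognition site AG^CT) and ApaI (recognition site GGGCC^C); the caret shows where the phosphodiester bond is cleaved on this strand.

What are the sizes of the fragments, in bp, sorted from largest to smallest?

127, 30, 27, 25, 12 bp

The AluI site (AGCT) starts at position 165.
AluI cuts after base 2 of each site, so after position 166.
ApaI sites (GGGCCC) start at positions 23, 150, 187.
ApaI cuts after base 5 of each site (before the last base), so after positions 27, 154, 191.
Combined cut positions: 27, 154, 166, 191.
Linear molecule, 4 cuts → 5 fragments:
  1–27 → 27 bp
  28–154 → 127 bp
  155–166 → 12 bp
  167–191 → 25 bp
  192–221 → 30 bp
Sorted largest to smallest: 127, 30, 27, 25, 12 bp.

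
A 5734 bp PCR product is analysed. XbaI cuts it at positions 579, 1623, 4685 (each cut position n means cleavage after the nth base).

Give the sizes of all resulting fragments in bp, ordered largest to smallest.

3062, 1049, 1044, 579 bp

Linear molecule, 3 cuts → 4 fragments:
  579 − 0 = 579 bp
  1623 − 579 = 1044 bp
  4685 − 1623 = 3062 bp
  5734 − 4685 = 1049 bp
Sorted largest to smallest: 3062, 1049, 1044, 579 bp.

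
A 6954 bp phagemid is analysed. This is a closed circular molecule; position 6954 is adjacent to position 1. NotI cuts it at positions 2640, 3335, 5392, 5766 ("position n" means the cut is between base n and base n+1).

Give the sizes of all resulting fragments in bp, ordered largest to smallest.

3828, 2057, 695, 374 bp

Circular molecule, 4 cuts → 4 fragments:
  3335 − 2640 = 695 bp
  5392 − 3335 = 2057 bp
  5766 − 5392 = 374 bp
  wrap: 6954 − 5766 + 2640 = 3828 bp
Sorted largest to smallest: 3828, 2057, 695, 374 bp.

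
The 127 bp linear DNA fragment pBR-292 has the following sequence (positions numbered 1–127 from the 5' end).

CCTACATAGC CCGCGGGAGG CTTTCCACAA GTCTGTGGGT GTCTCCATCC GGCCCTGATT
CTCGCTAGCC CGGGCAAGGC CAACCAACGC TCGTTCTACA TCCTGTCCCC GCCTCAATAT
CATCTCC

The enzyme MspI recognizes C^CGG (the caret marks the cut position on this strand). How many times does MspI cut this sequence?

2

CCGG occurs starting at positions 49, 70.
MspI cuts at 2 sites.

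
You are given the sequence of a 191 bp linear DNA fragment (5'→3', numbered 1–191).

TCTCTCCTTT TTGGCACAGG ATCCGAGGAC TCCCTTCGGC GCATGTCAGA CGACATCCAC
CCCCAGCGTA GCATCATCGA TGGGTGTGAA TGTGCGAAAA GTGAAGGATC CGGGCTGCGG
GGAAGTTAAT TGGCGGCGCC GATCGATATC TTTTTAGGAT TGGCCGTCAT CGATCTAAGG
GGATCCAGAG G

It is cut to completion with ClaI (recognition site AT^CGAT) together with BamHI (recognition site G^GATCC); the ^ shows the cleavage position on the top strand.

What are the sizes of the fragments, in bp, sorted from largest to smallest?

58, 37, 29, 27, 19, 11, 10 bp

ClaI sites (ATCGAT) start at positions 76, 142, 169.
ClaI cuts after base 2 of each site, so after positions 77, 143, 170.
BamHI sites (GGATCC) start at positions 19, 106, 181.
BamHI cuts after the first base of each site, so after positions 19, 106, 181.
Combined cut positions: 19, 77, 106, 143, 170, 181.
Linear molecule, 6 cuts → 7 fragments:
  1–19 → 19 bp
  20–77 → 58 bp
  78–106 → 29 bp
  107–143 → 37 bp
  144–170 → 27 bp
  171–181 → 11 bp
  182–191 → 10 bp
Sorted largest to smallest: 58, 37, 29, 27, 19, 11, 10 bp.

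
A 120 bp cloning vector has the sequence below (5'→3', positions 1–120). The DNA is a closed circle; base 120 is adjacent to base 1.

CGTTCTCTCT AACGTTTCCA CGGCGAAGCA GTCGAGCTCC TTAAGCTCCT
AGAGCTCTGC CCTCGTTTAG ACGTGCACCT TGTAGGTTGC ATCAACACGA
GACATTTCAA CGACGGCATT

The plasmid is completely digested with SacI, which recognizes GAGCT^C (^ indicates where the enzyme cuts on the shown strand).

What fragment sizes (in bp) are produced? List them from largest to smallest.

SacI sites (GAGCTC) start at positions 34, 52.
SacI cuts after base 5 of each site (before the last base), so after positions 38, 56.
Circular molecule, 2 cuts → 2 fragments:
  39–56 → 18 bp
  57–120 then 1–38 → 64 + 38 = 102 bp
Sorted largest to smallest: 102, 18 bp.

102, 18 bp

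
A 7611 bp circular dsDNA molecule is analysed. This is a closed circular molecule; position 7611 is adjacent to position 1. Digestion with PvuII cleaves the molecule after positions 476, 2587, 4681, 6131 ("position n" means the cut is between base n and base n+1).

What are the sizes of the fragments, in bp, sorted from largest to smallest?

2111, 2094, 1956, 1450 bp

Circular molecule, 4 cuts → 4 fragments:
  2587 − 476 = 2111 bp
  4681 − 2587 = 2094 bp
  6131 − 4681 = 1450 bp
  wrap: 7611 − 6131 + 476 = 1956 bp
Sorted largest to smallest: 2111, 2094, 1956, 1450 bp.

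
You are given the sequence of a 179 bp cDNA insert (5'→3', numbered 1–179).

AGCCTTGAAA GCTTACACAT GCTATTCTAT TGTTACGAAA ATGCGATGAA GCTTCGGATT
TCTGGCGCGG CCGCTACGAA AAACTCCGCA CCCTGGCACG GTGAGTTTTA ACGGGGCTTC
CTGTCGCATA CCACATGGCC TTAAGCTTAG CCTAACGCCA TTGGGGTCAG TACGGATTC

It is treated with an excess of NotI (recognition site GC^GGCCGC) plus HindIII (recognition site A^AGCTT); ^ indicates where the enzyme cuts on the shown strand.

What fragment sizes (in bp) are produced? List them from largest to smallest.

The NotI site (GCGGCCGC) starts at position 67.
NotI cuts after base 2 of each site, so after position 68.
HindIII sites (AAGCTT) start at positions 9, 49, 143.
HindIII cuts after the first base of each site, so after positions 9, 49, 143.
Combined cut positions: 9, 49, 68, 143.
Linear molecule, 4 cuts → 5 fragments:
  1–9 → 9 bp
  10–49 → 40 bp
  50–68 → 19 bp
  69–143 → 75 bp
  144–179 → 36 bp
Sorted largest to smallest: 75, 40, 36, 19, 9 bp.

75, 40, 36, 19, 9 bp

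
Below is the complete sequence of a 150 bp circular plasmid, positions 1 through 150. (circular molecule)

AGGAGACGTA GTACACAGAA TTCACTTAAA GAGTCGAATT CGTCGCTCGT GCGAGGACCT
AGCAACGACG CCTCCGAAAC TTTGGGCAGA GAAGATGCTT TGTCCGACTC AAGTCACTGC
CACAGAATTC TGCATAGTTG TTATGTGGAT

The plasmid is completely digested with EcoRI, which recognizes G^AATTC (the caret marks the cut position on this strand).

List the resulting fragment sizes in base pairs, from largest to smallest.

89, 43, 18 bp

EcoRI sites (GAATTC) start at positions 18, 36, 125.
EcoRI cuts after the first base of each site, so after positions 18, 36, 125.
Circular molecule, 3 cuts → 3 fragments:
  19–36 → 18 bp
  37–125 → 89 bp
  126–150 then 1–18 → 25 + 18 = 43 bp
Sorted largest to smallest: 89, 43, 18 bp.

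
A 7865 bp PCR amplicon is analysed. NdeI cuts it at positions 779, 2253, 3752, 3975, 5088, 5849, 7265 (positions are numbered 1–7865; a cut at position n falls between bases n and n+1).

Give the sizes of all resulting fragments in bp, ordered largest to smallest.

1499, 1474, 1416, 1113, 779, 761, 600, 223 bp

Linear molecule, 7 cuts → 8 fragments:
  779 − 0 = 779 bp
  2253 − 779 = 1474 bp
  3752 − 2253 = 1499 bp
  3975 − 3752 = 223 bp
  5088 − 3975 = 1113 bp
  5849 − 5088 = 761 bp
  7265 − 5849 = 1416 bp
  7865 − 7265 = 600 bp
Sorted largest to smallest: 1499, 1474, 1416, 1113, 779, 761, 600, 223 bp.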